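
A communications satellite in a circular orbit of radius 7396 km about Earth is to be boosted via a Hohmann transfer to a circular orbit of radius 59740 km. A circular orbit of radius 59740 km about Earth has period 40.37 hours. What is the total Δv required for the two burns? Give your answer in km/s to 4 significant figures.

Δv = 3.822 km/s

From Kepler's third law T² = 4π²r³/μ at r = 59740 km, T = 40.37 hours = 40.37 × 3600 s = 1.45332×10^5 s: μ = 4π²r³/T² = 3.98504×10^5 km³/s².
Semi-major axis of the transfer orbit: a_t = (7396 + 59740)/2 = 33568 km.
At r₁ the circular-orbit speed is v₁ = √(μ/r₁) = 7.340 km/s.
On the transfer ellipse at r₁, vis-viva equation gives v_p = √[μ(2/r₁ − 1/a_t)] = 9.792 km/s.
First burn Δv₁ = |v_p − v₁| = 2.452 km/s.
Circular speed at r₂: v₂ = √(μ/r₂) = 2.58276 km/s.
Transfer-orbit speed at r₂: v_a = √[μ(2/r₂ − 1/a_t)] = 1.21233 km/s.
Second burn Δv₂ = |v₂ − v_a| = 1.370 km/s.
Total Δv = Δv₁ + Δv₂ = 3.822 km/s.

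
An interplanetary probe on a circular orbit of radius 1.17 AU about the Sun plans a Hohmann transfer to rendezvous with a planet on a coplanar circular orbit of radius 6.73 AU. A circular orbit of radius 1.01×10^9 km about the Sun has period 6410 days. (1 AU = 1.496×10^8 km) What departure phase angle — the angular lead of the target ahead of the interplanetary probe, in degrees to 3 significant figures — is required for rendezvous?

From Kepler's third law T² = 4π²r³/μ at r = 1.01×10^9 km, T = 6410 days = 6410 × 86400 s = 5.53824×10^8 s: μ = 4π²r³/T² = 1.32611×10^11 km³/s².
In km: r₁ = 1.17 × 1.496×10^8 = 1.75032×10^8 km; r₂ = 6.73 × 1.496×10^8 = 1.006808×10^9 km.
Transfer-ellipse semi-major axis a_t = (r₁ + r₂)/2 = (1.75032×10^8 + 1.006808×10^9)/2 = 5.9092×10^8 km.
The half-period of the transfer ellipse is t = π√(a_t³/μ) = 1.2392×10^8 s.
The target's mean motion on its circular orbit is ω₂ = √(μ/r₂³) = 1.1399×10^-8 rad/s.
Angle swept by the target during transfer: ω₂·t = 1.4126 rad = 80.94°.
Arrival is 180° from departure on the ellipse, so φ = 180° − 80.94° = 99.1°.

φ = 99.1°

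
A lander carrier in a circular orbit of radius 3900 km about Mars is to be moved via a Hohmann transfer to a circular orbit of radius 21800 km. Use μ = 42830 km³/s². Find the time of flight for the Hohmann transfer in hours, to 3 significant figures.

t = 6.14 hours

Semi-major axis of the transfer orbit: a_t = (3900 + 21800)/2 = 12850 km.
Transfer time t = π√(a_t³/μ) = π√((12850)³ / 42830) = 22110 s.
Converting: 22110 s ÷ 3600 s/hour = 6.14 hours.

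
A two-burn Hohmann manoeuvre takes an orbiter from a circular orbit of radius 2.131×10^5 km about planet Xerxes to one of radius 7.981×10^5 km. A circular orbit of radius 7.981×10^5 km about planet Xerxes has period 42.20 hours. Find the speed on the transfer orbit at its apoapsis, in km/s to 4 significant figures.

From Kepler's third law T² = 4π²r³/μ at r = 7.981×10^5 km, T = 42.20 hours = 42.20 × 3600 s = 1.5192×10^5 s: μ = 4π²r³/T² = 8.69564×10^8 km³/s².
Transfer-ellipse semi-major axis a_t = (r₁ + r₂)/2 = (2.131×10^5 + 7.981×10^5)/2 = 5.056×10^5 km.
The apoapsis of the transfer ellipse is at r = 7.981×10^5 km.
Applying v² = μ(2/r − 1/a_t): v = 21.43 km/s.

v = 21.43 km/s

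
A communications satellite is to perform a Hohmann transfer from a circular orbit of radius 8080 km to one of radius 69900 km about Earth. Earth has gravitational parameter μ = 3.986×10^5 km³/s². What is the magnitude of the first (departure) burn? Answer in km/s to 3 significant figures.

Δv₁ = 2.38 km/s

The Hohmann ellipse has a_t = (r₁ + r₂)/2 = 38990 km.
Circular speed at r = 8080 km: v_c = √(μ/r) = 7.0237 km/s.
Transfer-orbit speed at the same r (vis-viva, a = a_t): v_t = √[μ(2/r − 1/a_t)] = 9.4043 km/s.
Δv₁ = |v_t − v_c| = |9.4043 − 7.0237| = 2.381 km/s.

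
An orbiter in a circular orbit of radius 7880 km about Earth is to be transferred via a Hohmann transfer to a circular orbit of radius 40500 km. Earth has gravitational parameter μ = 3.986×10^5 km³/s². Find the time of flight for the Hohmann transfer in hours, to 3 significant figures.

t = 5.20 hours

The Hohmann ellipse has a_t = (r₁ + r₂)/2 = 24190 km.
Half the transfer-orbit period gives t = π√(a_t³/μ) = 18720 s.
Converting: 18720 s ÷ 3600 s/hour = 5.20 hours.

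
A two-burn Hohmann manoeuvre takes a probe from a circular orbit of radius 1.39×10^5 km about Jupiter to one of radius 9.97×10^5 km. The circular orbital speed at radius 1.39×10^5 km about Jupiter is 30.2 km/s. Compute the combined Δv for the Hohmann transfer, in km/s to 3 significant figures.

From the circular-orbit relation v² = μ/r at r = 1.39×10^5 km: μ = v²r = (30.2)² × 1.39×10^5 = 1.26774×10^8 km³/s².
Semi-major axis of the transfer orbit: a_t = (1.390×10^5 + 9.970×10^5)/2 = 5.680×10^5 km.
At r₁ the circular-orbit speed is v₁ = √(μ/r₁) = 30.200 km/s.
On the transfer ellipse at r₁, vis-viva equation gives v_p = √[μ(2/r₁ − 1/a_t)] = 40.011 km/s.
First burn Δv₁ = |v_p − v₁| = 9.811 km/s.
At r₂, v₂ = √(μ/r₂) = 11.276 km/s.
Transfer-orbit speed at r₂: v_a = √[μ(2/r₂ − 1/a_t)] = 5.5783 km/s.
Second burn Δv₂ = |v₂ − v_a| = 5.698 km/s.
Total Δv = Δv₁ + Δv₂ = 15.51 km/s.

Δv = 15.5 km/s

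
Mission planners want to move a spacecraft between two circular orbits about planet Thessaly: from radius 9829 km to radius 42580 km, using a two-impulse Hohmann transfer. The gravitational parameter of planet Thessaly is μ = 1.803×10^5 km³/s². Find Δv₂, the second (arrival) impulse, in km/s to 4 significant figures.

The Hohmann ellipse has a_t = (r₁ + r₂)/2 = 26204.5 km.
Circular speed at r = 42580 km: v_c = √(μ/r) = 2.0578 km/s.
Transfer-orbit speed at the same r (vis-viva, a = a_t): v_t = √[μ(2/r − 1/a_t)] = 1.2603 km/s.
Δv₂ = |v_t − v_c| = |1.2603 − 2.0578| = 0.7975 km/s.

Δv₂ = 0.7975 km/s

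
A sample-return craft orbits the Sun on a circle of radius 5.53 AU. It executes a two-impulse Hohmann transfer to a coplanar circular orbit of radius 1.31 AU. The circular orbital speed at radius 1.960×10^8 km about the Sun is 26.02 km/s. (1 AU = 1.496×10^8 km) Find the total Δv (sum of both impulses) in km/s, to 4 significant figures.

Δv = 11.89 km/s

From the circular-orbit relation v² = μ/r at r = 1.960×10^8 km: μ = v²r = (26.02)² × 1.960×10^8 = 1.32700×10^11 km³/s².
In km: r₁ = 5.53 × 1.496×10^8 = 8.27288×10^8 km; r₂ = 1.31 × 1.496×10^8 = 1.95976×10^8 km.
Semi-major axis of the transfer orbit: a_t = (8.27288×10^8 + 1.95976×10^8)/2 = 5.11632×10^8 km.
At r₁ the circular-orbit speed is v₁ = √(μ/r₁) = 12.665 km/s.
Transfer-orbit speed at r₁ (vis-viva equation): v_a = √[μ(2/r₁ − 1/a_t)] = 7.8384 km/s.
First burn Δv₁ = |v_a − v₁| = 4.827 km/s.
Circular speed at r₂: v₂ = √(μ/r₂) = 26.022 km/s.
Transfer-orbit speed at r₂: v_p = √[μ(2/r₂ − 1/a_t)] = 33.089 km/s.
Second burn Δv₂ = |v₂ − v_p| = 7.067 km/s.
Δv = Δv₁ + Δv₂ = 4.827 + 7.067 = 11.89 km/s.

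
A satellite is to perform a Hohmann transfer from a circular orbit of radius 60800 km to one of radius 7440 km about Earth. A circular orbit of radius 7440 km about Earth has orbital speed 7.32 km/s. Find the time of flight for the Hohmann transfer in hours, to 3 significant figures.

From the circular-orbit relation v² = μ/r at r = 7440 km: μ = v²r = (7.32)² × 7440 = 3.98653×10^5 km³/s².
Transfer-ellipse semi-major axis a_t = (r₁ + r₂)/2 = (60800 + 7440)/2 = 34120 km.
Transfer time t = π√(a_t³/μ) = π√((34120)³ / 3.98653×10^5) = 31360 s.
Converting: 31360 s ÷ 3600 s/hour = 8.71 hours.

t = 8.71 hours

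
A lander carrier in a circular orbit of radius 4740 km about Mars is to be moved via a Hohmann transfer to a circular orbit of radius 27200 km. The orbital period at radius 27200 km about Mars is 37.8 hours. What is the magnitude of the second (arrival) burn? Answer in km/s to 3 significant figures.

From Kepler's third law T² = 4π²r³/μ at r = 27200 km, T = 37.8 hours = 37.8 × 3600 s = 1.3608×10^5 s: μ = 4π²r³/T² = 42902.0 km³/s².
The Hohmann ellipse has a_t = (r₁ + r₂)/2 = 15970 km.
Circular speed at r = 27200 km: v_c = √(μ/r) = 1.2559 km/s.
Vis-viva on the transfer ellipse at r = 27200 km gives v_t = √[μ(2/r − 1/a_t)] = 0.68421 km/s.
Δv₂ = |v_t − v_c| = |0.68421 − 1.2559| = 0.5717 km/s.

Δv₂ = 0.572 km/s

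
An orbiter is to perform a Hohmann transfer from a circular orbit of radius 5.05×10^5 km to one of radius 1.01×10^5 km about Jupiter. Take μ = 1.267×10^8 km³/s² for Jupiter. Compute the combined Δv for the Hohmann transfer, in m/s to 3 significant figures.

Δv = 17000 m/s

Semi-major axis of the transfer orbit: a_t = (5.050×10^5 + 1.010×10^5)/2 = 3.030×10^5 km.
At r₁ the circular-orbit speed is v₁ = √(μ/r₁) = 15.83954 km/s.
Transfer-orbit speed at r₁ (v² = μ(2/r − 1/a)): v_a = √[μ(2/r₁ − 1/a_t)] = 9.144964 km/s.
First burn Δv₁ = |v_a − v₁| = 6.6946 km/s.
At r₂, v₂ = √(μ/r₂) = 35.418 km/s.
Transfer-orbit speed at r₂: v_p = √[μ(2/r₂ − 1/a_t)] = 45.725 km/s.
Second burn Δv₂ = |v₂ − v_p| = 10.307 km/s.
Total Δv = Δv₁ + Δv₂ = 17.00 km/s.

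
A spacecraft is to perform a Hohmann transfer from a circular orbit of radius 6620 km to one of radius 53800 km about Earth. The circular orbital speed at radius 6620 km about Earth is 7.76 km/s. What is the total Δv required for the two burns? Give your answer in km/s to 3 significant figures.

Δv = 4.04 km/s

From the circular-orbit relation v² = μ/r at r = 6620 km: μ = v²r = (7.76)² × 6620 = 3.98641×10^5 km³/s².
The Hohmann ellipse has a_t = (r₁ + r₂)/2 = 30210 km.
Circular speed at r₁: v₁ = √(μ/r₁) = √(3.98641×10^5/6620) = 7.760000 km/s.
Transfer-orbit speed at r₁ (vis-viva): v_p = √[μ(2/r₁ − 1/a_t)] = 10.35565 km/s.
First burn Δv₁ = |v_p − v₁| = 2.59565 km/s.
At r₂, v₂ = √(μ/r₂) = 2.722072 km/s.
Transfer-orbit speed at r₂: v_a = √[μ(2/r₂ − 1/a_t)] = 1.274246 km/s.
Second burn Δv₂ = |v₂ − v_a| = 1.44783 km/s.
Total Δv = Δv₁ + Δv₂ = 4.043 km/s.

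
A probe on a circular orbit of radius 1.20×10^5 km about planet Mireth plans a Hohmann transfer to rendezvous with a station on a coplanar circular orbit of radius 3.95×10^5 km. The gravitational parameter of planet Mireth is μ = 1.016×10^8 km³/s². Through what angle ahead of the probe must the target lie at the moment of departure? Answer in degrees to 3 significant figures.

Semi-major axis of the transfer orbit: a_t = (1.200×10^5 + 3.950×10^5)/2 = 2.575×10^5 km.
Transfer time t = π√(a_t³/μ) = 40730 s.
The target's mean motion on its circular orbit is ω₂ = √(μ/r₂³) = 4.060×10^-5 rad/s.
Angle swept by the target during transfer: ω₂·t = 1.6536 rad = 94.74°.
Arrival is 180° from departure on the ellipse, so φ = 180° − 94.74° = 85.3°.

φ = 85.3°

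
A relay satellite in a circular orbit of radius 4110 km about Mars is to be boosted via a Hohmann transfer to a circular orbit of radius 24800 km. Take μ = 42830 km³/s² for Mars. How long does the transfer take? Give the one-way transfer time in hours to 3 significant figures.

t = 7.33 hours

Transfer-ellipse semi-major axis a_t = (r₁ + r₂)/2 = (4110 + 24800)/2 = 14455 km.
Half the transfer-orbit period gives t = π√(a_t³/μ) = 26380 s.
Converting: 26380 s ÷ 3600 s/hour = 7.33 hours.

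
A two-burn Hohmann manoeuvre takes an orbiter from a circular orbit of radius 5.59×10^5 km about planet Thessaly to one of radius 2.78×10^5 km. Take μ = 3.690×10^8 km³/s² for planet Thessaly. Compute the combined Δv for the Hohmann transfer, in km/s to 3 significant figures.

Transfer-ellipse semi-major axis a_t = (r₁ + r₂)/2 = (5.590×10^5 + 2.780×10^5)/2 = 4.185×10^5 km.
Circular speed at r₁: v₁ = √(μ/r₁) = √(3.690×10^8/5.590×10^5) = 25.6926 km/s.
Transfer-orbit speed at r₁ (v² = μ(2/r − 1/a)): v_a = √[μ(2/r₁ − 1/a_t)] = 20.9403 km/s.
First burn Δv₁ = |v_a − v₁| = 4.752 km/s.
At r₂, v₂ = √(μ/r₂) = 36.4327 km/s.
Transfer-orbit speed at r₂: v_p = √[μ(2/r₂ − 1/a_t)] = 42.1065 km/s.
Second burn Δv₂ = |v₂ − v_p| = 5.674 km/s.
Total Δv = Δv₁ + Δv₂ = 10.43 km/s.

Δv = 10.4 km/s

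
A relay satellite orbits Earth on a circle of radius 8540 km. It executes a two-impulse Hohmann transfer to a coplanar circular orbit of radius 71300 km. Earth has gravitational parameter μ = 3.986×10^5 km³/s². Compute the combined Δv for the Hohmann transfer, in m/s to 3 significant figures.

Semi-major axis of the transfer orbit: a_t = (8540 + 71300)/2 = 39920 km.
Circular speed at r₁: v₁ = √(μ/r₁) = √(3.986×10^5/8540) = 6.8319 km/s.
On the transfer ellipse at r₁, vis-viva equation gives v_p = √[μ(2/r₁ − 1/a_t)] = 9.1304 km/s.
First burn Δv₁ = |v_p − v₁| = 2.2985 km/s.
At r₂, v₂ = √(μ/r₂) = 2.3644 km/s.
Transfer-orbit speed at r₂: v_a = √[μ(2/r₂ − 1/a_t)] = 1.0936 km/s.
Second burn Δv₂ = |v₂ − v_a| = 1.2708 km/s.
Δv = Δv₁ + Δv₂ = 2.2985 + 1.2708 = 3.569 km/s.

Δv = 3570 m/s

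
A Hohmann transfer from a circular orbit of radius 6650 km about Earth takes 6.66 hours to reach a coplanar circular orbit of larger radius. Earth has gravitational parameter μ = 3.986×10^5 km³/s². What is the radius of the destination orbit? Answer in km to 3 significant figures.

Transfer time t = 6.66 hours = 23976 s, and t = π√(a_t³/μ).
So a_t = (μ t²/π²)^(1/3) = (3.986×10^5 × (23976)² / π²)^(1/3) = 28527 km.
Since a_t = (r₁ + r₂)/2, r₂ = 2a_t − r₁ = 2×28527 − 6650 = 50404 km.

r₂ = 50400 km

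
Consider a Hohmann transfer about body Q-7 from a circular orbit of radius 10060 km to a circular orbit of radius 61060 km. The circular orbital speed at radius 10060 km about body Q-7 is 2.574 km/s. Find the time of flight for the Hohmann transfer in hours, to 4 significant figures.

t = 22.67 hours

From the circular-orbit relation v² = μ/r at r = 10060 km: μ = v²r = (2.574)² × 10060 = 66652.3 km³/s².
The Hohmann ellipse has a_t = (r₁ + r₂)/2 = 35560 km.
Transfer time t = π√(a_t³/μ) = π√((35560)³ / 66652.3) = 81600 s.
Converting: 81600 s ÷ 3600 s/hour = 22.67 hours.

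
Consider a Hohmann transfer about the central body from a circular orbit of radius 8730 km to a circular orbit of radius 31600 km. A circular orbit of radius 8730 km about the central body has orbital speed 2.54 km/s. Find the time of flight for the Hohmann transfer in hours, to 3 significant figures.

From the circular-orbit relation v² = μ/r at r = 8730 km: μ = v²r = (2.54)² × 8730 = 56322.5 km³/s².
The Hohmann ellipse has a_t = (r₁ + r₂)/2 = 20165 km.
By Kepler's third law the transfer-orbit period is T = 2π√(a_t³/μ), so t = T/2 = 37910 s.
Converting: 37910 s ÷ 3600 s/hour = 10.5 hours.

t = 10.5 hours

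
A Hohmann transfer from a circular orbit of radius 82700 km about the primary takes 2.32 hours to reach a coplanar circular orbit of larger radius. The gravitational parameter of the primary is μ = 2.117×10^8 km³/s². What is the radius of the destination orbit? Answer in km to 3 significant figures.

r₂ = 1.46×10^5 km

Transfer time t = 2.32 hours = 8352 s, and t = π√(a_t³/μ).
So a_t = (μ t²/π²)^(1/3) = (2.117×10^8 × (8352)² / π²)^(1/3) = 1.1438×10^5 km.
Since a_t = (r₁ + r₂)/2, r₂ = 2a_t − r₁ = 2×1.1438×10^5 − 82700 = 1.4606×10^5 km.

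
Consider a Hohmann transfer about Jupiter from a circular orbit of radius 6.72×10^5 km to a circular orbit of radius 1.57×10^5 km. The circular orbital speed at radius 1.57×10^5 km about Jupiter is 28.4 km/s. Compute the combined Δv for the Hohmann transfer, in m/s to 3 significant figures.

From the circular-orbit relation v² = μ/r at r = 1.57×10^5 km: μ = v²r = (28.4)² × 1.57×10^5 = 1.26630×10^8 km³/s².
The Hohmann ellipse has a_t = (r₁ + r₂)/2 = 4.145×10^5 km.
Circular speed at r₁: v₁ = √(μ/r₁) = √(1.26630×10^8/6.720×10^5) = 13.727 km/s.
Transfer-orbit speed at r₁ (vis-viva): v_a = √[μ(2/r₁ − 1/a_t)] = 8.4483 km/s.
First burn Δv₁ = |v_a − v₁| = 5.279 km/s.
At r₂, v₂ = √(μ/r₂) = 28.400 km/s.
Transfer-orbit speed at r₂: v_p = √[μ(2/r₂ − 1/a_t)] = 36.161 km/s.
Second burn Δv₂ = |v₂ − v_p| = 7.761 km/s.
Δv = Δv₁ + Δv₂ = 5.279 + 7.761 = 13.04 km/s.

Δv = 13000 m/s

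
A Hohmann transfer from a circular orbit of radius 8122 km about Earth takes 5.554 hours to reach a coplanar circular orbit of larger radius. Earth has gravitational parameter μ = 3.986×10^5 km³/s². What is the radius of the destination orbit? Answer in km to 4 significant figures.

r₂ = 42430 km

Transfer time t = 5.554 hours = 19994.4 s, and t = π√(a_t³/μ).
So a_t = (μ t²/π²)^(1/3) = (3.986×10^5 × (19994.4)² / π²)^(1/3) = 25275 km.
Since a_t = (r₁ + r₂)/2, r₂ = 2a_t − r₁ = 2×25275 − 8122 = 42428 km.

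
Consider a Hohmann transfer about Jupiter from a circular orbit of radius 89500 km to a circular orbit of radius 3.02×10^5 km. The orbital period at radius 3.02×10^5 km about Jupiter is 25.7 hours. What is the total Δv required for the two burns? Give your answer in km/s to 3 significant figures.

From Kepler's third law T² = 4π²r³/μ at r = 3.02×10^5 km, T = 25.7 hours = 25.7 × 3600 s = 92520 s: μ = 4π²r³/T² = 1.27031×10^8 km³/s².
Transfer-ellipse semi-major axis a_t = (r₁ + r₂)/2 = (89500 + 3.020×10^5)/2 = 1.9575×10^5 km.
At r₁ the circular-orbit speed is v₁ = √(μ/r₁) = 37.67 km/s.
Transfer-orbit speed at r₁ (v² = μ(2/r − 1/a)): v_p = √[μ(2/r₁ − 1/a_t)] = 46.79 km/s.
First burn Δv₁ = |v_p − v₁| = 9.120 km/s.
Circular speed at r₂: v₂ = √(μ/r₂) = 20.509 km/s.
Transfer-orbit speed at r₂: v_a = √[μ(2/r₂ − 1/a_t)] = 13.868 km/s.
Second burn Δv₂ = |v₂ − v_a| = 6.641 km/s.
Total Δv = Δv₁ + Δv₂ = 15.76 km/s.

Δv = 15.8 km/s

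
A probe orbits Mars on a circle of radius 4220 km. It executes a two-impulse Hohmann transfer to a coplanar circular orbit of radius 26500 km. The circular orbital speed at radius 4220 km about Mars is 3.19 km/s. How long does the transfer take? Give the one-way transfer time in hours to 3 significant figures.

From the circular-orbit relation v² = μ/r at r = 4220 km: μ = v²r = (3.19)² × 4220 = 42943.1 km³/s².
Semi-major axis of the transfer orbit: a_t = (4220 + 26500)/2 = 15360 km.
Transfer time t = π√(a_t³/μ) = π√((15360)³ / 42943.1) = 28860 s.
Converting: 28860 s ÷ 3600 s/hour = 8.02 hours.

t = 8.02 hours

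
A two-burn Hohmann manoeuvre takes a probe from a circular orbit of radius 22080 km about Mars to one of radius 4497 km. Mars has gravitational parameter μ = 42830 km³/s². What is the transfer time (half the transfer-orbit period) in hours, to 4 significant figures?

t = 6.459 hours

The Hohmann ellipse has a_t = (r₁ + r₂)/2 = 13288.5 km.
Transfer time t = π√(a_t³/μ) = π√((13288.5)³ / 42830) = 23254 s.
Converting: 23254 s ÷ 3600 s/hour = 6.459 hours.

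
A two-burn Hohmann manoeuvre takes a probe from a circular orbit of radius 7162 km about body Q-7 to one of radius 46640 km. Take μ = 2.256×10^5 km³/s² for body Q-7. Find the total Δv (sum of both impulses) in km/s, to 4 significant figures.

The Hohmann ellipse has a_t = (r₁ + r₂)/2 = 26901 km.
Circular speed at r₁: v₁ = √(μ/r₁) = √(2.256×10^5/7162) = 5.61245 km/s.
On the transfer ellipse at r₁, v² = μ(2/r − 1/a) gives v_p = √[μ(2/r₁ − 1/a_t)] = 7.39005 km/s.
First burn Δv₁ = |v_p − v₁| = 1.7776 km/s.
At r₂, v₂ = √(μ/r₂) = 2.1993 km/s.
Transfer-orbit speed at r₂: v_a = √[μ(2/r₂ − 1/a_t)] = 1.1348 km/s.
Second burn Δv₂ = |v₂ − v_a| = 1.0645 km/s.
Total Δv = Δv₁ + Δv₂ = 2.842 km/s.

Δv = 2.842 km/s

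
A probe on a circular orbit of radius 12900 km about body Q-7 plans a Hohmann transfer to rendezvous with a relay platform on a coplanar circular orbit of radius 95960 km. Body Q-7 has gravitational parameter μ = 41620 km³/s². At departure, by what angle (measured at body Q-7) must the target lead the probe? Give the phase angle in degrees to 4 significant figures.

Semi-major axis of the transfer orbit: a_t = (12900 + 95960)/2 = 54430 km.
Transfer time t = π√(a_t³/μ) = 1.955×10^5 s.
The target's mean motion on its circular orbit is ω₂ = √(μ/r₂³) = 6.863×10^-6 rad/s.
Angle swept by the target during transfer: ω₂·t = 1.342 rad = 76.89°.
Arrival is 180° from departure on the ellipse, so φ = 180° − 76.89° = 103.1°.

φ = 103.1°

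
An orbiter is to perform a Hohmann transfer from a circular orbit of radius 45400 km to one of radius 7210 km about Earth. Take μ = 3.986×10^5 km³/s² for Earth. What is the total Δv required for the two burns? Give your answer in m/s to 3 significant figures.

Semi-major axis of the transfer orbit: a_t = (45400 + 7210)/2 = 26305 km.
At r₁ the circular-orbit speed is v₁ = √(μ/r₁) = 2.963 km/s.
On the transfer ellipse at r₁, v² = μ(2/r − 1/a) gives v_a = √[μ(2/r₁ − 1/a_t)] = 1.551 km/s.
First burn Δv₁ = |v_a − v₁| = 1.412 km/s.
At r₂, v₂ = √(μ/r₂) = 7.435 km/s.
Transfer-orbit speed at r₂: v_p = √[μ(2/r₂ − 1/a_t)] = 9.768 km/s.
Second burn Δv₂ = |v₂ − v_p| = 2.333 km/s.
Δv = Δv₁ + Δv₂ = 1.412 + 2.333 = 3.745 km/s.

Δv = 3740 m/s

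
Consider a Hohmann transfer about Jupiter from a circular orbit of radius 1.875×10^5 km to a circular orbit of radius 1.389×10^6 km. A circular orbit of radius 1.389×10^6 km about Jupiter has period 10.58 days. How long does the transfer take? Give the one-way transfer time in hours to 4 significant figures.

From Kepler's third law T² = 4π²r³/μ at r = 1.389×10^6 km, T = 10.58 days = 10.58 × 86400 s = 9.14112×10^5 s: μ = 4π²r³/T² = 1.26610×10^8 km³/s².
Semi-major axis of the transfer orbit: a_t = (1.875×10^5 + 1.389×10^6)/2 = 7.8825×10^5 km.
Transfer time t = π√(a_t³/μ) = π√((7.8825×10^5)³ / 1.26610×10^8) = 1.954×10^5 s.
Converting: 1.954×10^5 s ÷ 3600 s/hour = 54.28 hours.

t = 54.28 hours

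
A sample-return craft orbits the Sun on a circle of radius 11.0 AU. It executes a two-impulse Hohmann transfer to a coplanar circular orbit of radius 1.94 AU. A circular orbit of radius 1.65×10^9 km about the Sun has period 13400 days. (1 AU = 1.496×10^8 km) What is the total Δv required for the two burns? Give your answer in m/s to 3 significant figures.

Δv = 10500 m/s

From Kepler's third law T² = 4π²r³/μ at r = 1.65×10^9 km, T = 13400 days = 13400 × 86400 s = 1.15776×10^9 s: μ = 4π²r³/T² = 1.32304×10^11 km³/s².
In km: r₁ = 11.0 × 1.496×10^8 = 1.6456×10^9 km; r₂ = 1.94 × 1.496×10^8 = 2.90224×10^8 km.
Semi-major axis of the transfer orbit: a_t = (1.6456×10^9 + 2.90224×10^8)/2 = 9.67912×10^8 km.
Circular speed at r₁: v₁ = √(μ/r₁) = √(1.32304×10^11/1.6456×10^9) = 8.967 km/s.
Transfer-orbit speed at r₁ (vis-viva): v_a = √[μ(2/r₁ − 1/a_t)] = 4.910 km/s.
First burn Δv₁ = |v_a − v₁| = 4.057 km/s.
At r₂, v₂ = √(μ/r₂) = 21.351 km/s.
Transfer-orbit speed at r₂: v_p = √[μ(2/r₂ − 1/a_t)] = 27.840 km/s.
Second burn Δv₂ = |v₂ − v_p| = 6.489 km/s.
Δv = Δv₁ + Δv₂ = 4.057 + 6.489 = 10.55 km/s.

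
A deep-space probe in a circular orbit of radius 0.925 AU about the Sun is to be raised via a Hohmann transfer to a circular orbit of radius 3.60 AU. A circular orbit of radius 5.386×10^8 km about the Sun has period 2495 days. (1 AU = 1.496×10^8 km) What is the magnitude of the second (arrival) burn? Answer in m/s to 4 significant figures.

Δv₂ = 5661 m/s

From Kepler's third law T² = 4π²r³/μ at r = 5.386×10^8 km, T = 2495 days = 2495 × 86400 s = 2.15568×10^8 s: μ = 4π²r³/T² = 1.32736×10^11 km³/s².
In km: r₁ = 0.925 × 1.496×10^8 = 1.3838×10^8 km; r₂ = 3.60 × 1.496×10^8 = 5.3856×10^8 km.
Transfer-ellipse semi-major axis a_t = (r₁ + r₂)/2 = (1.3838×10^8 + 5.3856×10^8)/2 = 3.3847×10^8 km.
On the circular orbit at r = 5.3856×10^8 km, v_c = √(μ/r) = 15.699 km/s.
Vis-viva on the transfer ellipse at r = 5.3856×10^8 km gives v_t = √[μ(2/r − 1/a_t)] = 10.038 km/s.
Δv₂ = |v_t − v_c| = |10.038 − 15.699| = 5.661 km/s.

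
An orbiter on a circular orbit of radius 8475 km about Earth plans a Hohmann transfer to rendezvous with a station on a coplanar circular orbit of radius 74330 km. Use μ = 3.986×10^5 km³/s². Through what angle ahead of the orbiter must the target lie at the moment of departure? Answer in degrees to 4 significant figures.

The Hohmann ellipse has a_t = (r₁ + r₂)/2 = 41402.5 km.
Transfer time t = π√(a_t³/μ) = 41920 s.
Target angular speed ω₂ = √(μ/r₂³) = 3.115×10^-5 rad/s.
Angle swept by the target during transfer: ω₂·t = 1.306 rad = 74.83°.
Arrival is 180° from departure on the ellipse, so φ = 180° − 74.83° = 105.2°.

φ = 105.2°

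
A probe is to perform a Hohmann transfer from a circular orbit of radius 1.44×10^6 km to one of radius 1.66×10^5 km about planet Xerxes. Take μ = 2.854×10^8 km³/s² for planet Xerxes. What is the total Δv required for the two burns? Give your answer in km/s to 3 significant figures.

Δv = 21.7 km/s

The Hohmann ellipse has a_t = (r₁ + r₂)/2 = 8.030×10^5 km.
At r₁ the circular-orbit speed is v₁ = √(μ/r₁) = 14.078 km/s.
On the transfer ellipse at r₁, vis-viva equation gives v_a = √[μ(2/r₁ − 1/a_t)] = 6.4009 km/s.
First burn Δv₁ = |v_a − v₁| = 7.677 km/s.
Circular speed at r₂: v₂ = √(μ/r₂) = 41.464 km/s.
Transfer-orbit speed at r₂: v_p = √[μ(2/r₂ − 1/a_t)] = 55.526 km/s.
Second burn Δv₂ = |v₂ − v_p| = 14.06 km/s.
Total Δv = Δv₁ + Δv₂ = 21.74 km/s.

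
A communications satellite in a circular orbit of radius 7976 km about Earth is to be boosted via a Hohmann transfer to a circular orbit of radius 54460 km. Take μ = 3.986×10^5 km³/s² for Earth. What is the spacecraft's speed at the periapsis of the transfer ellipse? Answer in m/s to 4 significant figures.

v = 9337 m/s

The Hohmann ellipse has a_t = (r₁ + r₂)/2 = 31218 km.
At periapsis, r = 7976 km.
Vis-viva: v = √[μ(2/r − 1/a_t)] = √[3.986×10^5 × (2/7976 − 1/31218)] = 9.337 km/s.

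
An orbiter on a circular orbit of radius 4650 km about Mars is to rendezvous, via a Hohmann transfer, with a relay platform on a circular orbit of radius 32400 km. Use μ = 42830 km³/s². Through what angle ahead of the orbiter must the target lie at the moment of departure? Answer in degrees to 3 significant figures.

The Hohmann ellipse has a_t = (r₁ + r₂)/2 = 18525 km.
The half-period of the transfer ellipse is t = π√(a_t³/μ) = 38270 s.
Target angular speed ω₂ = √(μ/r₂³) = 3.549×10^-5 rad/s.
Angle swept by the target during transfer: ω₂·t = 1.3582 rad = 77.82°.
Arrival is 180° from departure on the ellipse, so φ = 180° − 77.82° = 102°.

φ = 102°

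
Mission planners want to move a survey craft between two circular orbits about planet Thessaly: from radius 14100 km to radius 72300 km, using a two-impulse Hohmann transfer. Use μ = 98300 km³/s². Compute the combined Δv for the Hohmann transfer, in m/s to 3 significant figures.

The Hohmann ellipse has a_t = (r₁ + r₂)/2 = 43200 km.
At r₁ the circular-orbit speed is v₁ = √(μ/r₁) = 2.6404 km/s.
Transfer-orbit speed at r₁ (v² = μ(2/r − 1/a)): v_p = √[μ(2/r₁ − 1/a_t)] = 3.4158 km/s.
First burn Δv₁ = |v_p − v₁| = 0.7754 km/s.
At r₂, v₂ = √(μ/r₂) = 1.16602 km/s.
Transfer-orbit speed at r₂: v_a = √[μ(2/r₂ − 1/a_t)] = 0.666155 km/s.
Second burn Δv₂ = |v₂ − v_a| = 0.4999 km/s.
Total Δv = Δv₁ + Δv₂ = 1.275 km/s.

Δv = 1280 m/s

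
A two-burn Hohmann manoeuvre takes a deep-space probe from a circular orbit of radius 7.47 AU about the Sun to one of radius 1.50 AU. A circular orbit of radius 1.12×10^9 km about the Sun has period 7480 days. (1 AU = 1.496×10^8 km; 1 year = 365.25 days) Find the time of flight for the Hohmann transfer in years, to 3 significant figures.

From Kepler's third law T² = 4π²r³/μ at r = 1.12×10^9 km, T = 7480 days = 7480 × 86400 s = 6.46272×10^8 s: μ = 4π²r³/T² = 1.32795×10^11 km³/s².
In km: r₁ = 7.47 × 1.496×10^8 = 1.117512×10^9 km; r₂ = 1.50 × 1.496×10^8 = 2.244×10^8 km.
Semi-major axis of the transfer orbit: a_t = (1.117512×10^9 + 2.244×10^8)/2 = 6.70956×10^8 km.
Half the transfer-orbit period gives t = π√(a_t³/μ) = 1.498×10^8 s.
Converting: 1.498×10^8 s ÷ 3.15576×10^7 s/year (365.25 × 86400) = 4.75 years.

t = 4.75 years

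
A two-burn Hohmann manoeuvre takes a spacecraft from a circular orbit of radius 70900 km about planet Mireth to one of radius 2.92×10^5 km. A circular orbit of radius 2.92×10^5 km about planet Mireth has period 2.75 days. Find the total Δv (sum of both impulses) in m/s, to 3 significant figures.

Δv = 7100 m/s

From Kepler's third law T² = 4π²r³/μ at r = 2.92×10^5 km, T = 2.75 days = 2.75 × 86400 s = 2.376×10^5 s: μ = 4π²r³/T² = 1.74107×10^7 km³/s².
Transfer-ellipse semi-major axis a_t = (r₁ + r₂)/2 = (70900 + 2.920×10^5)/2 = 1.8145×10^5 km.
Circular speed at r₁: v₁ = √(μ/r₁) = √(1.74107×10^7/70900) = 15.67056 km/s.
Transfer-orbit speed at r₁ (vis-viva): v_p = √[μ(2/r₁ − 1/a_t)] = 19.87914 km/s.
First burn Δv₁ = |v_p − v₁| = 4.209 km/s.
At r₂, v₂ = √(μ/r₂) = 7.722 km/s.
Transfer-orbit speed at r₂: v_a = √[μ(2/r₂ − 1/a_t)] = 4.827 km/s.
Second burn Δv₂ = |v₂ − v_a| = 2.895 km/s.
Δv = Δv₁ + Δv₂ = 4.209 + 2.895 = 7.104 km/s.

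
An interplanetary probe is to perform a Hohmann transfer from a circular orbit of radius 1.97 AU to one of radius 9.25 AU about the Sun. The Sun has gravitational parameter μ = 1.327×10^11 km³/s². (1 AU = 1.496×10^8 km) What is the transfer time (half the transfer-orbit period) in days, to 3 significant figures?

t = 2430 days

In km: r₁ = 1.97 × 1.496×10^8 = 2.94712×10^8 km; r₂ = 9.25 × 1.496×10^8 = 1.3838×10^9 km.
The Hohmann ellipse has a_t = (r₁ + r₂)/2 = 8.39256×10^8 km.
By Kepler's third law the transfer-orbit period is T = 2π√(a_t³/μ), so t = T/2 = 2.097×10^8 s.
Converting: 2.097×10^8 s ÷ 86400 s/day = 2430 days.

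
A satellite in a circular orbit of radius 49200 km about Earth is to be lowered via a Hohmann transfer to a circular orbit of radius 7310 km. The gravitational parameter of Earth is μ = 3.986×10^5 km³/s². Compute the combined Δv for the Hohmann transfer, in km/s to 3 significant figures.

Semi-major axis of the transfer orbit: a_t = (49200 + 7310)/2 = 28255 km.
At r₁ the circular-orbit speed is v₁ = √(μ/r₁) = 2.846336 km/s.
Transfer-orbit speed at r₁ (vis-viva): v_a = √[μ(2/r₁ − 1/a_t)] = 1.447762 km/s.
First burn Δv₁ = |v_a − v₁| = 1.39857 km/s.
Circular speed at r₂: v₂ = √(μ/r₂) = 7.38431 km/s.
Transfer-orbit speed at r₂: v_p = √[μ(2/r₂ − 1/a_t)] = 9.74417 km/s.
Second burn Δv₂ = |v₂ − v_p| = 2.35986 km/s.
Δv = Δv₁ + Δv₂ = 1.39857 + 2.35986 = 3.758 km/s.

Δv = 3.76 km/s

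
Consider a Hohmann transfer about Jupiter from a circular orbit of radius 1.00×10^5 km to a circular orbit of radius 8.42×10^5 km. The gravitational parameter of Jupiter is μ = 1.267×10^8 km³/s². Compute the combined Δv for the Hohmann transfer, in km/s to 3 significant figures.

Δv = 18.6 km/s

Semi-major axis of the transfer orbit: a_t = (1.000×10^5 + 8.420×10^5)/2 = 4.710×10^5 km.
At r₁ the circular-orbit speed is v₁ = √(μ/r₁) = 35.595 km/s.
Transfer-orbit speed at r₁ (v² = μ(2/r − 1/a)): v_p = √[μ(2/r₁ − 1/a_t)] = 47.592 km/s.
First burn Δv₁ = |v_p − v₁| = 11.997 km/s.
Circular speed at r₂: v₂ = √(μ/r₂) = 12.26683 km/s.
Transfer-orbit speed at r₂: v_a = √[μ(2/r₂ − 1/a_t)] = 5.652256 km/s.
Second burn Δv₂ = |v₂ − v_a| = 6.6146 km/s.
Δv = Δv₁ + Δv₂ = 11.997 + 6.6146 = 18.61 km/s.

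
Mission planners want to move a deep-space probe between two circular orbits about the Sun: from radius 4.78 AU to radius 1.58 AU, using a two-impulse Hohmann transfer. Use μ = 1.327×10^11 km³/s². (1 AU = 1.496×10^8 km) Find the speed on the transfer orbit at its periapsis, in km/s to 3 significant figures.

v = 29.0 km/s

In km: r₁ = 4.78 × 1.496×10^8 = 7.15088×10^8 km; r₂ = 1.58 × 1.496×10^8 = 2.36368×10^8 km.
The Hohmann ellipse has a_t = (r₁ + r₂)/2 = 4.75728×10^8 km.
The periapsis of the transfer ellipse is at r = 2.36368×10^8 km.
Applying v² = μ(2/r − 1/a_t): v = 29.05 km/s.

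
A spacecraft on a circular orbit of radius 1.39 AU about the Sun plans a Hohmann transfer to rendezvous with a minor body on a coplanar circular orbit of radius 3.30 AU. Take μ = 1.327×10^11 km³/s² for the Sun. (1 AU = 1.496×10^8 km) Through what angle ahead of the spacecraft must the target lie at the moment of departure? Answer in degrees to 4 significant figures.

φ = 72.18°

In km: r₁ = 1.39 × 1.496×10^8 = 2.07944×10^8 km; r₂ = 3.30 × 1.496×10^8 = 4.9368×10^8 km.
Transfer-ellipse semi-major axis a_t = (r₁ + r₂)/2 = (2.07944×10^8 + 4.9368×10^8)/2 = 3.50812×10^8 km.
The half-period of the transfer ellipse is t = π√(a_t³/μ) = 5.6666×10^7 s.
The target's mean motion on its circular orbit is ω₂ = √(μ/r₂³) = 3.3210×10^-8 rad/s.
Angle swept by the target during transfer: ω₂·t = 1.8819 rad = 107.82°.
Arrival is 180° from departure on the ellipse, so φ = 180° − 107.82° = 72.18°.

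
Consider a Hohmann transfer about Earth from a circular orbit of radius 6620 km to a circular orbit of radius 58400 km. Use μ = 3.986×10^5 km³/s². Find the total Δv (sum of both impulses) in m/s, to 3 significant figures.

Transfer-ellipse semi-major axis a_t = (r₁ + r₂)/2 = (6620 + 58400)/2 = 32510 km.
Circular speed at r₁: v₁ = √(μ/r₁) = √(3.986×10^5/6620) = 7.760 km/s.
On the transfer ellipse at r₁, vis-viva equation gives v_p = √[μ(2/r₁ − 1/a_t)] = 10.40 km/s.
First burn Δv₁ = |v_p − v₁| = 2.640 km/s.
At r₂, v₂ = √(μ/r₂) = 2.613 km/s.
Transfer-orbit speed at r₂: v_a = √[μ(2/r₂ − 1/a_t)] = 1.179 km/s.
Second burn Δv₂ = |v₂ − v_a| = 1.434 km/s.
Total Δv = Δv₁ + Δv₂ = 4.074 km/s.

Δv = 4070 m/s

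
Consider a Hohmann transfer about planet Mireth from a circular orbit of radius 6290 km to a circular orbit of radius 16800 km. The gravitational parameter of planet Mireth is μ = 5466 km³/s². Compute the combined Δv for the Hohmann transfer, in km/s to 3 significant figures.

Transfer-ellipse semi-major axis a_t = (r₁ + r₂)/2 = (6290 + 16800)/2 = 11545 km.
Circular speed at r₁: v₁ = √(μ/r₁) = √(5466/6290) = 0.93220 km/s.
Transfer-orbit speed at r₁ (v² = μ(2/r − 1/a)): v_p = √[μ(2/r₁ − 1/a_t)] = 1.1245 km/s.
First burn Δv₁ = |v_p − v₁| = 0.1923 km/s.
At r₂, v₂ = √(μ/r₂) = 0.5704 km/s.
Transfer-orbit speed at r₂: v_a = √[μ(2/r₂ − 1/a_t)] = 0.4210 km/s.
Second burn Δv₂ = |v₂ − v_a| = 0.1494 km/s.
Δv = Δv₁ + Δv₂ = 0.1923 + 0.1494 = 0.3417 km/s.

Δv = 0.342 km/s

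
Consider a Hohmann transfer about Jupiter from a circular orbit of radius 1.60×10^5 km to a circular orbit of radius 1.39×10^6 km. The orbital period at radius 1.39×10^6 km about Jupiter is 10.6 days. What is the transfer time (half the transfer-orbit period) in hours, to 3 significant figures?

From Kepler's third law T² = 4π²r³/μ at r = 1.39×10^6 km, T = 10.6 days = 10.6 × 86400 s = 9.1584×10^5 s: μ = 4π²r³/T² = 1.26405×10^8 km³/s².
The Hohmann ellipse has a_t = (r₁ + r₂)/2 = 7.750×10^5 km.
Half the transfer-orbit period gives t = π√(a_t³/μ) = 1.9064×10^5 s.
Converting: 1.9064×10^5 s ÷ 3600 s/hour = 53.0 hours.

t = 53.0 hours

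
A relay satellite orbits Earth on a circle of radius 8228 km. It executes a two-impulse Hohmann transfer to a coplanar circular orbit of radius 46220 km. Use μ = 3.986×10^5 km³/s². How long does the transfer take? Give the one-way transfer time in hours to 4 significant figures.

t = 6.209 hours

Transfer-ellipse semi-major axis a_t = (r₁ + r₂)/2 = (8228 + 46220)/2 = 27224 km.
Half the transfer-orbit period gives t = π√(a_t³/μ) = 22352 s.
Converting: 22352 s ÷ 3600 s/hour = 6.209 hours.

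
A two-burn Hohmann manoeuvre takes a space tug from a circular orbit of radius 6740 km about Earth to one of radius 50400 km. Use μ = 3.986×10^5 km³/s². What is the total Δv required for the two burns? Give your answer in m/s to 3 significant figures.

The Hohmann ellipse has a_t = (r₁ + r₂)/2 = 28570 km.
Circular speed at r₁: v₁ = √(μ/r₁) = √(3.986×10^5/6740) = 7.6902 km/s.
On the transfer ellipse at r₁, vis-viva equation gives v_p = √[μ(2/r₁ − 1/a_t)] = 10.214 km/s.
First burn Δv₁ = |v_p − v₁| = 2.524 km/s.
Circular speed at r₂: v₂ = √(μ/r₂) = 2.812 km/s.
Transfer-orbit speed at r₂: v_a = √[μ(2/r₂ − 1/a_t)] = 1.366 km/s.
Second burn Δv₂ = |v₂ − v_a| = 1.446 km/s.
Δv = Δv₁ + Δv₂ = 2.524 + 1.446 = 3.970 km/s.

Δv = 3970 m/s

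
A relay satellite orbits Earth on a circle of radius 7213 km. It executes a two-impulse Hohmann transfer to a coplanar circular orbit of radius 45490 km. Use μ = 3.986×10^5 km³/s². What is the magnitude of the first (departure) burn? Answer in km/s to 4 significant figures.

The Hohmann ellipse has a_t = (r₁ + r₂)/2 = 26351.5 km.
On the circular orbit at r = 7213 km, v_c = √(μ/r) = 7.434 km/s.
Transfer-orbit speed at the same r (vis-viva, a = a_t): v_t = √[μ(2/r − 1/a_t)] = 9.767 km/s.
Δv₁ = |v_t − v_c| = |9.767 − 7.434| = 2.333 km/s.

Δv₁ = 2.333 km/s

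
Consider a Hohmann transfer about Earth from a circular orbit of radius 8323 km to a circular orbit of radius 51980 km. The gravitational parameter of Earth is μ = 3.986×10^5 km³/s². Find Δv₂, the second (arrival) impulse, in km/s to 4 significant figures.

Δv₂ = 1.314 km/s

Semi-major axis of the transfer orbit: a_t = (8323 + 51980)/2 = 30151.5 km.
Circular speed at r = 51980 km: v_c = √(μ/r) = 2.769 km/s.
Vis-viva on the transfer ellipse at r = 51980 km gives v_t = √[μ(2/r − 1/a_t)] = 1.455 km/s.
Δv₂ = |v_t − v_c| = |1.455 − 2.769| = 1.314 km/s.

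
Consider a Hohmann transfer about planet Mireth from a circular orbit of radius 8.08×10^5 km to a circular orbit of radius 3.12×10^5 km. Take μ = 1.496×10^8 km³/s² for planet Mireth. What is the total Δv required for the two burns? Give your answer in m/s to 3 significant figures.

Δv = 7860 m/s

The Hohmann ellipse has a_t = (r₁ + r₂)/2 = 5.600×10^5 km.
Circular speed at r₁: v₁ = √(μ/r₁) = √(1.496×10^8/8.080×10^5) = 13.6069 km/s.
On the transfer ellipse at r₁, vis-viva gives v_a = √[μ(2/r₁ − 1/a_t)] = 10.1565 km/s.
First burn Δv₁ = |v_a − v₁| = 3.4504 km/s.
Circular speed at r₂: v₂ = √(μ/r₂) = 21.8972 km/s.
Transfer-orbit speed at r₂: v_p = √[μ(2/r₂ − 1/a_t)] = 26.3027 km/s.
Second burn Δv₂ = |v₂ − v_p| = 4.4055 km/s.
Δv = Δv₁ + Δv₂ = 3.4504 + 4.4055 = 7.856 km/s.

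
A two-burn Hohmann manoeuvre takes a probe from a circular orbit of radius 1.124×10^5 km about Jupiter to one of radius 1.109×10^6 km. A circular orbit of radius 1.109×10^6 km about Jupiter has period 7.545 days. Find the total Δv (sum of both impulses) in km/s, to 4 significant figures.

From Kepler's third law T² = 4π²r³/μ at r = 1.109×10^6 km, T = 7.545 days = 7.545 × 86400 s = 6.51888×10^5 s: μ = 4π²r³/T² = 1.26709×10^8 km³/s².
Transfer-ellipse semi-major axis a_t = (r₁ + r₂)/2 = (1.124×10^5 + 1.109×10^6)/2 = 6.107×10^5 km.
Circular speed at r₁: v₁ = √(μ/r₁) = √(1.26709×10^8/1.124×10^5) = 33.58 km/s.
Transfer-orbit speed at r₁ (vis-viva equation): v_p = √[μ(2/r₁ − 1/a_t)] = 45.25 km/s.
First burn Δv₁ = |v_p − v₁| = 11.67 km/s.
At r₂, v₂ = √(μ/r₂) = 10.689 km/s.
Transfer-orbit speed at r₂: v_a = √[μ(2/r₂ − 1/a_t)] = 4.5857 km/s.
Second burn Δv₂ = |v₂ − v_a| = 6.103 km/s.
Δv = Δv₁ + Δv₂ = 11.67 + 6.103 = 17.77 km/s.

Δv = 17.77 km/s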